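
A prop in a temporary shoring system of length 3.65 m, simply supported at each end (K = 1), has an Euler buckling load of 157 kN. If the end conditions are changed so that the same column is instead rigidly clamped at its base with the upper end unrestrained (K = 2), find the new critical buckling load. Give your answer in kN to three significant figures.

P_cr ∝ 1/K², so P_cr,new = P_cr,old × (K_old/K_new)² = 157 × (1/2)²
= 157 × 0.2500 = 39.2 kN

P_cr ≈ 39.2 kN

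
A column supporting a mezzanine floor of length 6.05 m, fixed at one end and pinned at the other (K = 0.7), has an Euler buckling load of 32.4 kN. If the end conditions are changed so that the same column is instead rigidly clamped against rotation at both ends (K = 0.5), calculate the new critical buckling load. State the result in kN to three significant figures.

P_cr ∝ 1/K², so P_cr,new = P_cr,old × (K_old/K_new)² = 32.4 × (0.7/0.5)²
= 32.4 × 1.960 = 63.5 kN

P_cr ≈ 63.5 kN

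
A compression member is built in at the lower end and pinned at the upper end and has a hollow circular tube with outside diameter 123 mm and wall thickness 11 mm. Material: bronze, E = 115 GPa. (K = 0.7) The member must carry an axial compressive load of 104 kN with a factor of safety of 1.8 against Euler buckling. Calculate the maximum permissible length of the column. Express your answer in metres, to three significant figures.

L_max ≈ 8.71 m

Inner diameter d_i = 123 − 2×11 = 101.0 mm
I = π(d_o⁴ − d_i⁴)/64 = π(123⁴ − 101.0⁴)/64 = 6.127×10^6 mm⁴
I = 6.127×10^-6 m⁴
Required critical load P_cr = n·P = 1.8 × 104 = 187.2 kN = 1.872×10^5 N
From P_cr = π²EI/(K·L)²:  L = (1/K)·√(π²EI/P_cr) = (1/0.7)·√(π²×1.15×10^11×6.127×10^-6/1.872×10^5)
L = 8.71 m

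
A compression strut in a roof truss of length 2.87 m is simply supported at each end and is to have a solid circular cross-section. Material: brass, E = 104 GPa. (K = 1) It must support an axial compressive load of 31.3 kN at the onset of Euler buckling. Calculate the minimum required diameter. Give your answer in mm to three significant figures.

d ≈ 47.6 mm

L_e = K·L = 1 × 2.87 = 2.870 m
Required I = P_cr·L_e²/(π²E) = 3.130×10^4 × 2.870² / (π² × 1.04×10^11) = 2.512×10^-7 m⁴
I_req = 2.512×10^5 mm⁴
Solid circle: I = πd⁴/64  ⇒  d = (64I/π)^(1/4) = (64×2.512×10^5/π)^(1/4) = 47.6 mm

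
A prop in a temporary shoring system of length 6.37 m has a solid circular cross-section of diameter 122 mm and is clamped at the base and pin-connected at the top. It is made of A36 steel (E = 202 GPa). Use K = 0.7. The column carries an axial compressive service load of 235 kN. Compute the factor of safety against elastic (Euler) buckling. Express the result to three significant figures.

n ≈ 4.64

I = πd⁴/64 = π×122⁴/64 = 1.087×10^7 mm⁴
I = 1.087×10^7 mm⁴ = 1.087×10^-5 m⁴
Effective length L_e = K·L = 0.7 × 6.37 = 4.459 m
P_cr = π²EI / L_e² = π² × 202×10⁹ × 1.087×10^-5 / 4.459² = 1.090×10^6 N
Factor of safety n = P_cr / P = 1090.4 / 235 = 4.64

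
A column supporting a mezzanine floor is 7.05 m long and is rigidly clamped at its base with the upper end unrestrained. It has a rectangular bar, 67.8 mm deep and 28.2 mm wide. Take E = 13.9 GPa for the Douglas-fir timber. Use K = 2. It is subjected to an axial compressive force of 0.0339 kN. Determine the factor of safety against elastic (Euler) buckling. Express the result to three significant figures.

n ≈ 2.58

Buckling occurs about the weak axis: I_min = h·b³/12 with b = 28.2 mm (the shorter side).
I_min = 67.8×28.2³/12 = 1.267×10^5 mm⁴
I = 1.267×10^5 mm⁴ = 1.267×10^-7 m⁴
Effective length L_e = K·L = 2 × 7.05 = 14.10 m
P_cr = π²EI / L_e² = π² × 13.9×10⁹ × 1.267×10^-7 / 14.10² = 87.43 N
Factor of safety n = P_cr / P = 0.087432 / 0.0339 = 2.58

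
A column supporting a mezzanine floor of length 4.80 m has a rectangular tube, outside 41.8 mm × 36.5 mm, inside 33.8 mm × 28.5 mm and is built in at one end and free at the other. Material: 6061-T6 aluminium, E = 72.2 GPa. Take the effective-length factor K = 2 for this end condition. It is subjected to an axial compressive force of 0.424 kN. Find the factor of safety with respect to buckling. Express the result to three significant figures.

Weak-axis I_min = (h_o·b_o³ − h_i·b_i³)/12 with b_o = 36.5, b_i = 28.50 mm (shorter outer/inner sides).
I_min = (41.8×36.5³ − 33.80×28.50³)/12 = 1.042×10^5 mm⁴
I = 1.042×10^5 mm⁴ = 1.042×10^-7 m⁴
Effective length L_e = K·L = 2 × 4.80 = 9.600 m
P_cr = π²EI / L_e² = π² × 72.2×10⁹ × 1.042×10^-7 / 9.600² = 805.5 N
Factor of safety n = P_cr / P = 0.80553 / 0.424 = 1.90

n ≈ 1.90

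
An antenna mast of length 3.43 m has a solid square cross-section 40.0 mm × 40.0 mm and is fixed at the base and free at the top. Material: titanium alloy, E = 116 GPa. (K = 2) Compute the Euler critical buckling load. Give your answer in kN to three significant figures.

I = a⁴/12 = 40.0⁴/12 = 2.133×10^5 mm⁴
I = 2.133×10^5 mm⁴ = 2.133×10^-7 m⁴
Effective length L_e = K·L = 2 × 3.43 = 6.860 m
P_cr = π²EI / L_e² = π² × 116×10⁹ × 2.133×10^-7 / 6.860² = 5.190×10^3 N

P_cr ≈ 5.19 kN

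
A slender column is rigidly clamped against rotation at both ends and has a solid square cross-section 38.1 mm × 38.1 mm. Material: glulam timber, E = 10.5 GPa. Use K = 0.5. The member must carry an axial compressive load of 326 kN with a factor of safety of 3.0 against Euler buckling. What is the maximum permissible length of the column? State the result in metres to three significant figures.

I = a⁴/12 = 38.1⁴/12 = 1.756×10^5 mm⁴
I = 1.756×10^-7 m⁴
Required critical load P_cr = n·P = 3.0 × 326 = 978.0 kN = 9.780×10^5 N
From P_cr = π²EI/(K·L)²:  L = (1/K)·√(π²EI/P_cr) = (1/0.5)·√(π²×1.05×10^10×1.756×10^-7/9.780×10^5)
L = 0.273 m

L_max ≈ 0.273 m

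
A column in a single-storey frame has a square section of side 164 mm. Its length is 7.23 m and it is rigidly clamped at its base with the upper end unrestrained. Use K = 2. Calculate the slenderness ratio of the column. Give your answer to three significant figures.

For a square r = a/√12 = 164/√12 = 47.34 mm
L_e = K·L = 2 × 7.23 m = 14.46 m = 14460 mm
λ = L_e / r_min = 14460 / 47.34 = 305

λ ≈ 305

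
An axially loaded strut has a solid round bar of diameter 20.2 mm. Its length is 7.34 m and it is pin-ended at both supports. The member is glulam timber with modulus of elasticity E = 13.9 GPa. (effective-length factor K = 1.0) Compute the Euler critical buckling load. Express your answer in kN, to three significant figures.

I = πd⁴/64 = π×20.2⁴/64 = 8.173×10^3 mm⁴
I = 8.173×10^3 mm⁴ = 8.173×10^-9 m⁴
Effective length L_e = K·L = 1 × 7.34 = 7.340 m
P_cr = π²EI / L_e² = π² × 13.9×10⁹ × 8.173×10^-9 / 7.340² = 20.81 N

P_cr ≈ 0.0208 kN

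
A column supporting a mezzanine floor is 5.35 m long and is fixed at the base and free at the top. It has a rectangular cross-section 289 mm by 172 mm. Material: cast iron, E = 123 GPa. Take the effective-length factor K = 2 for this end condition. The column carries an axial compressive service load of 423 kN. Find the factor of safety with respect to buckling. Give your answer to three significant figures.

n ≈ 3.07

Buckling occurs about the weak axis: I_min = h·b³/12 with b = 172 mm (the shorter side).
I_min = 289×172³/12 = 1.225×10^8 mm⁴
I = 1.225×10^8 mm⁴ = 1.225×10^-4 m⁴
Effective length L_e = K·L = 2 × 5.35 = 10.70 m
P_cr = π²EI / L_e² = π² × 123×10⁹ × 1.225×10^-4 / 10.70² = 1.299×10^6 N
Factor of safety n = P_cr / P = 1299.4 / 423 = 3.07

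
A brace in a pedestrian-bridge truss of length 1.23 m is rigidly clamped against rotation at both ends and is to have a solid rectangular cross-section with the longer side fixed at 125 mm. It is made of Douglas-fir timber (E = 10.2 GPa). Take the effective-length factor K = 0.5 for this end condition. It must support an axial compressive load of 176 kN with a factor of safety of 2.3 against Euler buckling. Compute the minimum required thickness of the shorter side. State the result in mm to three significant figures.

b ≈ 52.7 mm

Required P_cr = n·P = 2.3 × 176 = 404.8 kN
L_e = K·L = 0.5 × 1.23 = 0.6150 m
Required I = P_cr·L_e²/(π²E) = 4.048×10^5 × 0.6150² / (π² × 1.02×10^10) = 1.521×10^-6 m⁴
I_req = 1.521×10^6 mm⁴
Rectangle, weak axis: I_min = h·b³/12 with h = 125 mm fixed  ⇒  b = (12I/h)^(1/3) = 52.7 mm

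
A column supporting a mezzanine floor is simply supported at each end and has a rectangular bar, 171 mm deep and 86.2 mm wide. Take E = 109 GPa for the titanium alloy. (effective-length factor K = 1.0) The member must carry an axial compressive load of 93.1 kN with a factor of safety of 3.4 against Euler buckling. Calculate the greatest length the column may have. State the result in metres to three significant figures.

L_max ≈ 5.57 m

Buckling occurs about the weak axis: I_min = h·b³/12 with b = 86.2 mm (the shorter side).
I_min = 171×86.2³/12 = 9.127×10^6 mm⁴
I = 9.127×10^-6 m⁴
Required critical load P_cr = n·P = 3.4 × 93.1 = 316.5 kN = 3.165×10^5 N
From P_cr = π²EI/(K·L)²:  L = (1/K)·√(π²EI/P_cr) = (1/1)·√(π²×1.09×10^11×9.127×10^-6/3.165×10^5)
L = 5.57 m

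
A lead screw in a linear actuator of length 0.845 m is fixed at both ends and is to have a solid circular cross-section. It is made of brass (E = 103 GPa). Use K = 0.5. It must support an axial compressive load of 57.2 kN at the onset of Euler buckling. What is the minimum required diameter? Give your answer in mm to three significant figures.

L_e = K·L = 0.5 × 0.845 = 0.4225 m
Required I = P_cr·L_e²/(π²E) = 5.720×10^4 × 0.4225² / (π² × 1.03×10^11) = 1.004×10^-8 m⁴
I_req = 1.004×10^4 mm⁴
Solid circle: I = πd⁴/64  ⇒  d = (64I/π)^(1/4) = (64×1.004×10^4/π)^(1/4) = 21.3 mm

d ≈ 21.3 mm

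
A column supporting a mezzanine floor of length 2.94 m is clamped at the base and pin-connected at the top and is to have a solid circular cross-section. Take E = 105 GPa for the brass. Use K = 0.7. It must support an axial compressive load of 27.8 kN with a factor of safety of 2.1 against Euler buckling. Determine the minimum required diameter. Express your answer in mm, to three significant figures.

d ≈ 47.0 mm

Required P_cr = n·P = 2.1 × 27.8 = 58.38 kN
L_e = K·L = 0.7 × 2.94 = 2.058 m
Required I = P_cr·L_e²/(π²E) = 5.838×10^4 × 2.058² / (π² × 1.05×10^11) = 2.386×10^-7 m⁴
I_req = 2.386×10^5 mm⁴
Solid circle: I = πd⁴/64  ⇒  d = (64I/π)^(1/4) = (64×2.386×10^5/π)^(1/4) = 47.0 mm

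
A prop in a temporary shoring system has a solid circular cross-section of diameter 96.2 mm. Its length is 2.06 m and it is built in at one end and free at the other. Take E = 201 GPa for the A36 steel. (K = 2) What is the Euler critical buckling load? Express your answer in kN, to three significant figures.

P_cr ≈ 491 kN

I = πd⁴/64 = π×96.2⁴/64 = 4.204×10^6 mm⁴
I = 4.204×10^6 mm⁴ = 4.204×10^-6 m⁴
Effective length L_e = K·L = 2 × 2.06 = 4.120 m
P_cr = π²EI / L_e² = π² × 201×10⁹ × 4.204×10^-6 / 4.120² = 4.913×10^5 N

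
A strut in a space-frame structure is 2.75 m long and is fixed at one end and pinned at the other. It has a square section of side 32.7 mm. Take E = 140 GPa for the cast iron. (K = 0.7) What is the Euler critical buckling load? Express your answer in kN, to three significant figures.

P_cr ≈ 35.5 kN

I = a⁴/12 = 32.7⁴/12 = 9.528×10^4 mm⁴
I = 9.528×10^4 mm⁴ = 9.528×10^-8 m⁴
Effective length L_e = K·L = 0.7 × 2.75 = 1.925 m
P_cr = π²EI / L_e² = π² × 140×10⁹ × 9.528×10^-8 / 1.925² = 3.553×10^4 N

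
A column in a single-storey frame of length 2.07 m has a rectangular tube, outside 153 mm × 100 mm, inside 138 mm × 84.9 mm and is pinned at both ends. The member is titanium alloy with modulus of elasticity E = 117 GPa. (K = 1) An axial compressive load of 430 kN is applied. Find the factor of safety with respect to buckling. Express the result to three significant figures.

n ≈ 3.58

Weak-axis I_min = (h_o·b_o³ − h_i·b_i³)/12 with b_o = 100, b_i = 84.90 mm (shorter outer/inner sides).
I_min = (153×100³ − 138.0×84.90³)/12 = 5.712×10^6 mm⁴
I = 5.712×10^6 mm⁴ = 5.712×10^-6 m⁴
Effective length L_e = K·L = 1 × 2.07 = 2.070 m
P_cr = π²EI / L_e² = π² × 117×10⁹ × 5.712×10^-6 / 2.070² = 1.539×10^6 N
Factor of safety n = P_cr / P = 1539.5 / 430 = 3.58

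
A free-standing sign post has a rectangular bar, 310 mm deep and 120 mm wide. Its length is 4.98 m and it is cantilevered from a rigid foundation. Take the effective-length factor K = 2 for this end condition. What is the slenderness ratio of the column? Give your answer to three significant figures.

λ ≈ 288

Buckling occurs about the weak axis: I_min = h·b³/12 with b = 120 mm (the shorter side).
I_min = 310×120³/12 = 4.464×10^7 mm⁴
A = 3.720×10^4 mm²;  r_min = √(I/A) = √(4.464×10^7/3.720×10^4) = 34.64 mm
L_e = K·L = 2 × 4.98 m = 9.960 m = 9960.0 mm
λ = L_e / r_min = 9960.0 / 34.64 = 288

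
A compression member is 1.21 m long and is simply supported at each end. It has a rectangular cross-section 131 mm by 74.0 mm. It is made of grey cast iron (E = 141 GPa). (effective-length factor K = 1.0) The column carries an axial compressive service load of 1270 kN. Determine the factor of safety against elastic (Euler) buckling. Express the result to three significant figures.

n ≈ 3.31

Buckling occurs about the weak axis: I_min = h·b³/12 with b = 74.0 mm (the shorter side).
I_min = 131×74.0³/12 = 4.424×10^6 mm⁴
I = 4.424×10^6 mm⁴ = 4.424×10^-6 m⁴
Effective length L_e = K·L = 1 × 1.21 = 1.210 m
P_cr = π²EI / L_e² = π² × 141×10⁹ × 4.424×10^-6 / 1.210² = 4.205×10^6 N
Factor of safety n = P_cr / P = 4204.7 / 1270 = 3.31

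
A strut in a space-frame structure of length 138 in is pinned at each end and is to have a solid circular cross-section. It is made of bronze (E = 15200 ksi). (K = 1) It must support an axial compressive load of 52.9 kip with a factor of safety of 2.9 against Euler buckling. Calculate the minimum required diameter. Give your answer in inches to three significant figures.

d ≈ 4.46 in

Required P_cr = n·P = 2.9 × 52.9 = 153.4 kip
L_e = K·L = 1 × 138 = 138.0 in
Required I = P_cr·L_e²/(π²E) = 1.534×10^5 × 138.0² / (π² × 1.52×10^7) = 19.47 in⁴
Solid circle: I = πd⁴/64  ⇒  d = (64I/π)^(1/4) = (64×19.47/π)^(1/4) = 4.46 in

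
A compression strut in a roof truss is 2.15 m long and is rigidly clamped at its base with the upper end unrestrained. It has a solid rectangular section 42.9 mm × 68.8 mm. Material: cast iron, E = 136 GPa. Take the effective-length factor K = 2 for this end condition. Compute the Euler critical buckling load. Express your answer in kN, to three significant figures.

Buckling occurs about the weak axis: I_min = h·b³/12 with b = 42.9 mm (the shorter side).
I_min = 68.8×42.9³/12 = 4.527×10^5 mm⁴
I = 4.527×10^5 mm⁴ = 4.527×10^-7 m⁴
Effective length L_e = K·L = 2 × 2.15 = 4.300 m
P_cr = π²EI / L_e² = π² × 136×10⁹ × 4.527×10^-7 / 4.300² = 3.286×10^4 N

P_cr ≈ 32.9 kN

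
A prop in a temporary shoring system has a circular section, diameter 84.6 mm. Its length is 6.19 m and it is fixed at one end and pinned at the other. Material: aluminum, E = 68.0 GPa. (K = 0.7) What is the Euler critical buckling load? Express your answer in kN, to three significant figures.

P_cr ≈ 89.9 kN

I = πd⁴/64 = π×84.6⁴/64 = 2.514×10^6 mm⁴
I = 2.514×10^6 mm⁴ = 2.514×10^-6 m⁴
Effective length L_e = K·L = 0.7 × 6.19 = 4.333 m
P_cr = π²EI / L_e² = π² × 68.0×10⁹ × 2.514×10^-6 / 4.333² = 8.988×10^4 N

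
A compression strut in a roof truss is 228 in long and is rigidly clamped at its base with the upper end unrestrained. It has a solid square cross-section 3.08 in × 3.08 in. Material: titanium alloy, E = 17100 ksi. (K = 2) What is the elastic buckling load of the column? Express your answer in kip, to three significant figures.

I = a⁴/12 = 3.08⁴/12 = 7.499 in⁴
Effective length L_e = K·L = 2 × 228 = 456.0 in
P_cr = π²EI / L_e² = π² × 17100×10³ × 7.499 / 456.0² = 6.087×10^3 lb

P_cr ≈ 6.09 kip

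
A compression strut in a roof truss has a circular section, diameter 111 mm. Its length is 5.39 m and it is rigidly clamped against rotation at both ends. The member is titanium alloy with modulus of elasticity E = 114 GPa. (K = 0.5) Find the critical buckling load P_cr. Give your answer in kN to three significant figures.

P_cr ≈ 1150 kN

I = πd⁴/64 = π×111⁴/64 = 7.452×10^6 mm⁴
I = 7.452×10^6 mm⁴ = 7.452×10^-6 m⁴
Effective length L_e = K·L = 0.5 × 5.39 = 2.695 m
P_cr = π²EI / L_e² = π² × 114×10⁹ × 7.452×10^-6 / 2.695² = 1.154×10^6 N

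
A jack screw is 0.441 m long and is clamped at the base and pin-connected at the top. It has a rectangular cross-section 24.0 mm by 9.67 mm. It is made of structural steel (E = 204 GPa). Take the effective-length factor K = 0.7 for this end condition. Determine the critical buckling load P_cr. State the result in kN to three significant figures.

P_cr ≈ 38.2 kN

Buckling occurs about the weak axis: I_min = h·b³/12 with b = 9.67 mm (the shorter side).
I_min = 24.0×9.67³/12 = 1.808×10^3 mm⁴
I = 1.808×10^3 mm⁴ = 1.808×10^-9 m⁴
Effective length L_e = K·L = 0.7 × 0.441 = 0.3087 m
P_cr = π²EI / L_e² = π² × 204×10⁹ × 1.808×10^-9 / 0.3087² = 3.821×10^4 N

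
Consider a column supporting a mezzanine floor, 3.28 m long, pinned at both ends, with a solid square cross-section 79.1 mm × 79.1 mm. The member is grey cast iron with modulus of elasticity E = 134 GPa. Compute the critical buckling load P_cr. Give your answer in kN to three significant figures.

P_cr ≈ 401 kN

I = a⁴/12 = 79.1⁴/12 = 3.262×10^6 mm⁴
I = 3.262×10^6 mm⁴ = 3.262×10^-6 m⁴
Effective length L_e = K·L = 1 × 3.28 = 3.280 m
P_cr = π²EI / L_e² = π² × 134×10⁹ × 3.262×10^-6 / 3.280² = 4.010×10^5 N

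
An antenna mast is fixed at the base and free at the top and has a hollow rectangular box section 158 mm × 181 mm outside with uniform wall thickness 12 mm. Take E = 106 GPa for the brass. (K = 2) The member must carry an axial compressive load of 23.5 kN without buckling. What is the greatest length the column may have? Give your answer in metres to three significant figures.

Inner dimensions: h_i = 181 − 2×12 = 157.0 mm, b_i = 158 − 2×12 = 134.0 mm
Weak-axis I_min = (h_o·b_o³ − h_i·b_i³)/12 with b_o = 158, b_i = 134.0 mm (shorter outer/inner sides).
I_min = (181×158³ − 157.0×134.0³)/12 = 2.801×10^7 mm⁴
I = 2.801×10^-5 m⁴
At the buckling limit P_cr = P = 2.350×10^4 N
From P_cr = π²EI/(K·L)²:  L = (1/K)·√(π²EI/P_cr) = (1/2)·√(π²×1.06×10^11×2.801×10^-5/2.350×10^4)
L = 17.7 m

L_max ≈ 17.7 m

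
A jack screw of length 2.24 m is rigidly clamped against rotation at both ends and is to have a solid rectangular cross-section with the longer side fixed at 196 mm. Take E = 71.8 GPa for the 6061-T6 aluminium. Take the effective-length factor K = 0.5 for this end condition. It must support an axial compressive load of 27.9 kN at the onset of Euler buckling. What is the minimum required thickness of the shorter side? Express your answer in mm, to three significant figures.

b ≈ 14.5 mm

L_e = K·L = 0.5 × 2.24 = 1.120 m
Required I = P_cr·L_e²/(π²E) = 2.790×10^4 × 1.120² / (π² × 7.18×10^10) = 4.939×10^-8 m⁴
I_req = 4.939×10^4 mm⁴
Rectangle, weak axis: I_min = h·b³/12 with h = 196 mm fixed  ⇒  b = (12I/h)^(1/3) = 14.5 mm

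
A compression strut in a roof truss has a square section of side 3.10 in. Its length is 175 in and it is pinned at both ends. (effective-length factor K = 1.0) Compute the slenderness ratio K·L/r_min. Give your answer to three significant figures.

I = a⁴/12 = 3.10⁴/12 = 7.696 in⁴
A = 9.610 in²;  r_min = √(I/A) = √(7.696/9.610) = 0.8949 in
L_e = K·L = 1 × 175 = 175.0 in
λ = L_e / r_min = 175.00 / 0.8949 = 196

λ ≈ 196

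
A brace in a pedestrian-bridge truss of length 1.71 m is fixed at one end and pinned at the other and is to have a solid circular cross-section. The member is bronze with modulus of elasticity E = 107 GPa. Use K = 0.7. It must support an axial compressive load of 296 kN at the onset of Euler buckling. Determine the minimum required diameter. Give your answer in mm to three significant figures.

d ≈ 53.5 mm

L_e = K·L = 0.7 × 1.71 = 1.197 m
Required I = P_cr·L_e²/(π²E) = 2.960×10^5 × 1.197² / (π² × 1.07×10^11) = 4.016×10^-7 m⁴
I_req = 4.016×10^5 mm⁴
Solid circle: I = πd⁴/64  ⇒  d = (64I/π)^(1/4) = (64×4.016×10^5/π)^(1/4) = 53.5 mm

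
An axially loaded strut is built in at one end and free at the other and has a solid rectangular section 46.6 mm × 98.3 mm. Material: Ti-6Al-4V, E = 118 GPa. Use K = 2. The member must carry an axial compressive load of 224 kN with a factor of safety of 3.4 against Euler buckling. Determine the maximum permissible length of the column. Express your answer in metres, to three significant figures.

L_max ≈ 0.563 m

Buckling occurs about the weak axis: I_min = h·b³/12 with b = 46.6 mm (the shorter side).
I_min = 98.3×46.6³/12 = 8.290×10^5 mm⁴
I = 8.290×10^-7 m⁴
Required critical load P_cr = n·P = 3.4 × 224 = 761.6 kN = 7.616×10^5 N
From P_cr = π²EI/(K·L)²:  L = (1/K)·√(π²EI/P_cr) = (1/2)·√(π²×1.18×10^11×8.290×10^-7/7.616×10^5)
L = 0.563 m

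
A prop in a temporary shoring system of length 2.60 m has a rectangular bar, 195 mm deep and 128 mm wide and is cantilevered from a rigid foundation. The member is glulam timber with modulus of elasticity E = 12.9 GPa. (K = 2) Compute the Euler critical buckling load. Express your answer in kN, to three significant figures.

Buckling occurs about the weak axis: I_min = h·b³/12 with b = 128 mm (the shorter side).
I_min = 195×128³/12 = 3.408×10^7 mm⁴
I = 3.408×10^7 mm⁴ = 3.408×10^-5 m⁴
Effective length L_e = K·L = 2 × 2.60 = 5.200 m
P_cr = π²EI / L_e² = π² × 12.9×10⁹ × 3.408×10^-5 / 5.200² = 1.605×10^5 N

P_cr ≈ 160 kN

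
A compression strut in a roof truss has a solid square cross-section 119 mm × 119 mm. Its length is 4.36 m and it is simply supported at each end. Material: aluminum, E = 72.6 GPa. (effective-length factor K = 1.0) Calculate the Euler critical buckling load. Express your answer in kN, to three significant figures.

I = a⁴/12 = 119⁴/12 = 1.671×10^7 mm⁴
I = 1.671×10^7 mm⁴ = 1.671×10^-5 m⁴
Effective length L_e = K·L = 1 × 4.36 = 4.360 m
P_cr = π²EI / L_e² = π² × 72.6×10⁹ × 1.671×10^-5 / 4.360² = 6.299×10^5 N

P_cr ≈ 630 kN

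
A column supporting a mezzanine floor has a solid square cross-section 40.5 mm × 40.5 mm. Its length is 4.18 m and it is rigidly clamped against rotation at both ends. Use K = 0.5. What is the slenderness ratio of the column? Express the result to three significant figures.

For a square r = a/√12 = 40.5/√12 = 11.69 mm
L_e = K·L = 0.5 × 4.18 m = 2.090 m = 2090.0 mm
λ = L_e / r_min = 2090.0 / 11.69 = 179

λ ≈ 179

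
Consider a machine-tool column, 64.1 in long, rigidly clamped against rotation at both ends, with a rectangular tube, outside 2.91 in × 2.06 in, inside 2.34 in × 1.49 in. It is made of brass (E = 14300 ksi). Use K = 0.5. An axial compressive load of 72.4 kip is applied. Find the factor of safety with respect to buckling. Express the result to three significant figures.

n ≈ 2.80

Weak-axis I_min = (h_o·b_o³ − h_i·b_i³)/12 with b_o = 2.06, b_i = 1.490 in (shorter outer/inner sides).
I_min = (2.91×2.06³ − 2.340×1.490³)/12 = 1.475 in⁴
Effective length L_e = K·L = 0.5 × 64.1 = 32.05 in
P_cr = π²EI / L_e² = π² × 14300×10³ × 1.475 / 32.05² = 2.026×10^5 lb
Factor of safety n = P_cr / P = 202.64 / 72.4 = 2.80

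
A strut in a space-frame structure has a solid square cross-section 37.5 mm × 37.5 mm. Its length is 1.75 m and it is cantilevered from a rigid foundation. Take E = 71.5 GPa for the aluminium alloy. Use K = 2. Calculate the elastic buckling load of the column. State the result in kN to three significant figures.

I = a⁴/12 = 37.5⁴/12 = 1.648×10^5 mm⁴
I = 1.648×10^5 mm⁴ = 1.648×10^-7 m⁴
Effective length L_e = K·L = 2 × 1.75 = 3.500 m
P_cr = π²EI / L_e² = π² × 71.5×10⁹ × 1.648×10^-7 / 3.500² = 9.493×10^3 N

P_cr ≈ 9.49 kN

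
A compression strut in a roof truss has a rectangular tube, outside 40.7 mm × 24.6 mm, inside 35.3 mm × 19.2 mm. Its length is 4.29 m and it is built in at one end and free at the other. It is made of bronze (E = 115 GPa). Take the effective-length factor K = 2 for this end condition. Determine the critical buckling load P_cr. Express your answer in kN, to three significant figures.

P_cr ≈ 0.457 kN

Weak-axis I_min = (h_o·b_o³ − h_i·b_i³)/12 with b_o = 24.6, b_i = 19.20 mm (shorter outer/inner sides).
I_min = (40.7×24.6³ − 35.30×19.20³)/12 = 2.967×10^4 mm⁴
I = 2.967×10^4 mm⁴ = 2.967×10^-8 m⁴
Effective length L_e = K·L = 2 × 4.29 = 8.580 m
P_cr = π²EI / L_e² = π² × 115×10⁹ × 2.967×10^-8 / 8.580² = 457.5 N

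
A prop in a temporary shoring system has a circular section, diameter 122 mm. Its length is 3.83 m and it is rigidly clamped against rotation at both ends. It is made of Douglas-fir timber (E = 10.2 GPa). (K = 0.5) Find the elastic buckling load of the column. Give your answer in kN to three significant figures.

P_cr ≈ 299 kN

I = πd⁴/64 = π×122⁴/64 = 1.087×10^7 mm⁴
I = 1.087×10^7 mm⁴ = 1.087×10^-5 m⁴
Effective length L_e = K·L = 0.5 × 3.83 = 1.915 m
P_cr = π²EI / L_e² = π² × 10.2×10⁹ × 1.087×10^-5 / 1.915² = 2.985×10^5 N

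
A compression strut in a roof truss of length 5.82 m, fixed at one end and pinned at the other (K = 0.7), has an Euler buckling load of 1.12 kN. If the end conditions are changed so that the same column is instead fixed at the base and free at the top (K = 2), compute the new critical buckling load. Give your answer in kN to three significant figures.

P_cr ≈ 0.137 kN

P_cr ∝ 1/K², so P_cr,new = P_cr,old × (K_old/K_new)² = 1.12 × (0.7/2)²
= 1.12 × 0.1225 = 0.137 kN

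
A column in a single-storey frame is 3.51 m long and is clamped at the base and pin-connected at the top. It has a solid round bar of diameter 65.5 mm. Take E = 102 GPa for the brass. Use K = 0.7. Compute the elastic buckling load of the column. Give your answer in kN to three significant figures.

P_cr ≈ 151 kN

I = πd⁴/64 = π×65.5⁴/64 = 9.035×10^5 mm⁴
I = 9.035×10^5 mm⁴ = 9.035×10^-7 m⁴
Effective length L_e = K·L = 0.7 × 3.51 = 2.457 m
P_cr = π²EI / L_e² = π² × 102×10⁹ × 9.035×10^-7 / 2.457² = 1.507×10^5 N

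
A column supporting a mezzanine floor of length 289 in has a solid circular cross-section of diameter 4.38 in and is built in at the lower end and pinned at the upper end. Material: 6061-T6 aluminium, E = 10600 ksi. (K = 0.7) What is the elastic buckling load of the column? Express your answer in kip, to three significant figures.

P_cr ≈ 46.2 kip

I = πd⁴/64 = π×4.38⁴/64 = 18.07 in⁴
Effective length L_e = K·L = 0.7 × 289 = 202.3 in
P_cr = π²EI / L_e² = π² × 10600×10³ × 18.07 / 202.3² = 4.618×10^4 lb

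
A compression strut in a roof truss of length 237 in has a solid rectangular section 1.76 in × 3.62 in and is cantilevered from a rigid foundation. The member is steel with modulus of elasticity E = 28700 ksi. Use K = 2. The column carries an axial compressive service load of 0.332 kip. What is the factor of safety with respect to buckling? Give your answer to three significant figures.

Buckling occurs about the weak axis: I_min = h·b³/12 with b = 1.76 in (the shorter side).
I_min = 3.62×1.76³/12 = 1.645 in⁴
Effective length L_e = K·L = 2 × 237 = 474.0 in
P_cr = π²EI / L_e² = π² × 28700×10³ × 1.645 / 474.0² = 2.073×10^3 lb
Factor of safety n = P_cr / P = 2.0734 / 0.332 = 6.25

n ≈ 6.25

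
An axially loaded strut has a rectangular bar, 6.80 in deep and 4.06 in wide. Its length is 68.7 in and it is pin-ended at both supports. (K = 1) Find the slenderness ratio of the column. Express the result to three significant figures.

λ ≈ 58.6

For a rectangle r_min = b/√12 = 4.06/√12 = 1.172 in
L_e = K·L = 1 × 68.7 = 68.70 in
λ = L_e / r_min = 68.700 / 1.172 = 58.6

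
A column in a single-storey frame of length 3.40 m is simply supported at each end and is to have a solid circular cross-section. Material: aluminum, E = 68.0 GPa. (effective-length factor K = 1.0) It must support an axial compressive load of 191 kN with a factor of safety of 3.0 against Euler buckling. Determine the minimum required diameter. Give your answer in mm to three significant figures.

Required P_cr = n·P = 3.0 × 191 = 573.0 kN
L_e = K·L = 1 × 3.40 = 3.400 m
Required I = P_cr·L_e²/(π²E) = 5.730×10^5 × 3.400² / (π² × 6.80×10^10) = 9.870×10^-6 m⁴
I_req = 9.870×10^6 mm⁴
Solid circle: I = πd⁴/64  ⇒  d = (64I/π)^(1/4) = (64×9.870×10^6/π)^(1/4) = 119 mm

d ≈ 119 mm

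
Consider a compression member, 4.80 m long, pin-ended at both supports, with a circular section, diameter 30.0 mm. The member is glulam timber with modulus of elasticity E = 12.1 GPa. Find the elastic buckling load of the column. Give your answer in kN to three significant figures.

I = πd⁴/64 = π×30.0⁴/64 = 3.976×10^4 mm⁴
I = 3.976×10^4 mm⁴ = 3.976×10^-8 m⁴
Effective length L_e = K·L = 1 × 4.80 = 4.800 m
P_cr = π²EI / L_e² = π² × 12.1×10⁹ × 3.976×10^-8 / 4.800² = 206.1 N

P_cr ≈ 0.206 kN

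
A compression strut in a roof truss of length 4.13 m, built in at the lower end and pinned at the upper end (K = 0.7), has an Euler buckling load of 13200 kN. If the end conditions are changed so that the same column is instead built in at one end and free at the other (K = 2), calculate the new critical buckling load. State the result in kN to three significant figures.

P_cr ≈ 1620 kN

P_cr ∝ 1/K², so P_cr,new = P_cr,old × (K_old/K_new)² = 13200 × (0.7/2)²
= 13200 × 0.1225 = 1620 kN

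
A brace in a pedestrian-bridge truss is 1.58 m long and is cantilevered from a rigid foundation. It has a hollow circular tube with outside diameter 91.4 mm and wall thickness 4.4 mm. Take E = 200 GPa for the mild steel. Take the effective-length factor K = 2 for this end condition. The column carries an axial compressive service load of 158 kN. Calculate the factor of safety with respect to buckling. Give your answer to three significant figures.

n ≈ 1.43

Inner diameter d_i = 91.4 − 2×4.4 = 82.60 mm
I = π(d_o⁴ − d_i⁴)/64 = π(91.4⁴ − 82.60⁴)/64 = 1.141×10^6 mm⁴
I = 1.141×10^6 mm⁴ = 1.141×10^-6 m⁴
Effective length L_e = K·L = 2 × 1.58 = 3.160 m
P_cr = π²EI / L_e² = π² × 200×10⁹ × 1.141×10^-6 / 3.160² = 2.255×10^5 N
Factor of safety n = P_cr / P = 225.49 / 158 = 1.43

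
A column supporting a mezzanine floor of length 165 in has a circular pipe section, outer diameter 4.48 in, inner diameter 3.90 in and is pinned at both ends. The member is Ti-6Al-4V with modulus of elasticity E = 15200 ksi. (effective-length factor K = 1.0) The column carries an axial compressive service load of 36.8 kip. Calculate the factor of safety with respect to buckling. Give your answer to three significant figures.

n ≈ 1.26

d_o = 4.48 in, d_i = 3.90 in
I = π(d_o⁴ − d_i⁴)/64 = π(4.48⁴ − 3.900⁴)/64 = 8.417 in⁴
Effective length L_e = K·L = 1 × 165 = 165.0 in
P_cr = π²EI / L_e² = π² × 15200×10³ × 8.417 / 165.0² = 4.638×10^4 lb
Factor of safety n = P_cr / P = 46.382 / 36.8 = 1.26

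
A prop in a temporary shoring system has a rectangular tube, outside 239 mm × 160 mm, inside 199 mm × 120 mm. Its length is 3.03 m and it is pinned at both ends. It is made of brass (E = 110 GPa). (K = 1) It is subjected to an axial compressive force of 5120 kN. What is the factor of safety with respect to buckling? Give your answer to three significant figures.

n ≈ 1.22

Weak-axis I_min = (h_o·b_o³ − h_i·b_i³)/12 with b_o = 160, b_i = 120.0 mm (shorter outer/inner sides).
I_min = (239×160³ − 199.0×120.0³)/12 = 5.292×10^7 mm⁴
I = 5.292×10^7 mm⁴ = 5.292×10^-5 m⁴
Effective length L_e = K·L = 1 × 3.03 = 3.030 m
P_cr = π²EI / L_e² = π² × 110×10⁹ × 5.292×10^-5 / 3.030² = 6.258×10^6 N
Factor of safety n = P_cr / P = 6258.2 / 5120 = 1.22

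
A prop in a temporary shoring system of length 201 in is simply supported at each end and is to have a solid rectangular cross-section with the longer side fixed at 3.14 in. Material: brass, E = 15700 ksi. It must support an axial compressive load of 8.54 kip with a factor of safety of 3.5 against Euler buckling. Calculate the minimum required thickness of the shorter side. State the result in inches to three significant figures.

b ≈ 3.10 in

Required P_cr = n·P = 3.5 × 8.54 = 29.89 kip
L_e = K·L = 1 × 201 = 201.0 in
Required I = P_cr·L_e²/(π²E) = 2.989×10^4 × 201.0² / (π² × 1.57×10^7) = 7.793 in⁴
Rectangle, weak axis: I_min = h·b³/12 with h = 3.14 in fixed  ⇒  b = (12I/h)^(1/3) = 3.10 in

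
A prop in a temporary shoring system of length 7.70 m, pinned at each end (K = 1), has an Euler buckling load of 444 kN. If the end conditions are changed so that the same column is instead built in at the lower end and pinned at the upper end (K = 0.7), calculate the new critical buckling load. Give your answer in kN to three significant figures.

P_cr ≈ 906 kN

P_cr ∝ 1/K², so P_cr,new = P_cr,old × (K_old/K_new)² = 444 × (1/0.7)²
= 444 × 2.041 = 906 kN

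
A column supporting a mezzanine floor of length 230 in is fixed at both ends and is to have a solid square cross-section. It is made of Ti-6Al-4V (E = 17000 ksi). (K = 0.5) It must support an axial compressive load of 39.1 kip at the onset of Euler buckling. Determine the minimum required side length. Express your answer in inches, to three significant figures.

L_e = K·L = 0.5 × 230 = 115.0 in
Required I = P_cr·L_e²/(π²E) = 3.910×10^4 × 115.0² / (π² × 1.70×10^7) = 3.082 in⁴
Solid square: I = a⁴/12  ⇒  a = (12I)^(1/4) = (12×3.082)^(1/4) = 2.47 in

a ≈ 2.47 in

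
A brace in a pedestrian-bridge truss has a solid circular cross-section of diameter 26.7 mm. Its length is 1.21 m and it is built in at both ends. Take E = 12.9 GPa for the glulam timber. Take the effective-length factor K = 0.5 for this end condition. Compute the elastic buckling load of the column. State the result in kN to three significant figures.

P_cr ≈ 8.68 kN

I = πd⁴/64 = π×26.7⁴/64 = 2.495×10^4 mm⁴
I = 2.495×10^4 mm⁴ = 2.495×10^-8 m⁴
Effective length L_e = K·L = 0.5 × 1.21 = 0.6050 m
P_cr = π²EI / L_e² = π² × 12.9×10⁹ × 2.495×10^-8 / 0.6050² = 8.677×10^3 N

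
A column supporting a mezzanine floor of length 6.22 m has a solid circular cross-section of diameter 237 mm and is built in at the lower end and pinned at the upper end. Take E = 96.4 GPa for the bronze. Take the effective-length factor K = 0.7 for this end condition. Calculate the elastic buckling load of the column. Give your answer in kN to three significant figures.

P_cr ≈ 7770 kN

I = πd⁴/64 = π×237⁴/64 = 1.549×10^8 mm⁴
I = 1.549×10^8 mm⁴ = 1.549×10^-4 m⁴
Effective length L_e = K·L = 0.7 × 6.22 = 4.354 m
P_cr = π²EI / L_e² = π² × 96.4×10⁹ × 1.549×10^-4 / 4.354² = 7.773×10^6 N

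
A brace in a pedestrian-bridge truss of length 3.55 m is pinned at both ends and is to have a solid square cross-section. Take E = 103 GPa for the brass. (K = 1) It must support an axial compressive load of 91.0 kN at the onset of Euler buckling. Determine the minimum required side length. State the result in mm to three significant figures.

L_e = K·L = 1 × 3.55 = 3.550 m
Required I = P_cr·L_e²/(π²E) = 9.100×10^4 × 3.550² / (π² × 1.03×10^11) = 1.128×10^-6 m⁴
I_req = 1.128×10^6 mm⁴
Solid square: I = a⁴/12  ⇒  a = (12I)^(1/4) = (12×1.128×10^6)^(1/4) = 60.7 mm

a ≈ 60.7 mm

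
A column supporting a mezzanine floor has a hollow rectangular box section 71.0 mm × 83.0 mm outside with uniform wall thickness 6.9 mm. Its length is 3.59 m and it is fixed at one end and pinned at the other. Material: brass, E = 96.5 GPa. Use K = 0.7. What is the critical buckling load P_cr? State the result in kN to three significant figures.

Inner dimensions: h_i = 83.0 − 2×6.9 = 69.20 mm, b_i = 71.0 − 2×6.9 = 57.20 mm
Weak-axis I_min = (h_o·b_o³ − h_i·b_i³)/12 with b_o = 71.0, b_i = 57.20 mm (shorter outer/inner sides).
I_min = (83.0×71.0³ − 69.20×57.20³)/12 = 1.396×10^6 mm⁴
I = 1.396×10^6 mm⁴ = 1.396×10^-6 m⁴
Effective length L_e = K·L = 0.7 × 3.59 = 2.513 m
P_cr = π²EI / L_e² = π² × 96.5×10⁹ × 1.396×10^-6 / 2.513² = 2.106×10^5 N

P_cr ≈ 211 kN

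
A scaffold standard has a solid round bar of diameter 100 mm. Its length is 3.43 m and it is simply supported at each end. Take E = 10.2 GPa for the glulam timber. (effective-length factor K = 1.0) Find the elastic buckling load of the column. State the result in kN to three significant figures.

P_cr ≈ 42.0 kN

I = πd⁴/64 = π×100⁴/64 = 4.909×10^6 mm⁴
I = 4.909×10^6 mm⁴ = 4.909×10^-6 m⁴
Effective length L_e = K·L = 1 × 3.43 = 3.430 m
P_cr = π²EI / L_e² = π² × 10.2×10⁹ × 4.909×10^-6 / 3.430² = 4.200×10^4 N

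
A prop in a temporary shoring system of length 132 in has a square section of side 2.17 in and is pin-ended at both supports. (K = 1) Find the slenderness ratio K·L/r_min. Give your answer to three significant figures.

λ ≈ 211

I = a⁴/12 = 2.17⁴/12 = 1.848 in⁴
A = 4.709 in²;  r_min = √(I/A) = √(1.848/4.709) = 0.6264 in
L_e = K·L = 1 × 132 = 132.0 in
λ = L_e / r_min = 132.00 / 0.6264 = 211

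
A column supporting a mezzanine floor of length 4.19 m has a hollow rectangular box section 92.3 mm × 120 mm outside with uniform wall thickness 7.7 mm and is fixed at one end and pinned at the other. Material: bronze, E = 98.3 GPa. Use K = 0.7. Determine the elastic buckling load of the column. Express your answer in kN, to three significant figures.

P_cr ≈ 440 kN

Inner dimensions: h_i = 120 − 2×7.7 = 104.6 mm, b_i = 92.3 − 2×7.7 = 76.90 mm
Weak-axis I_min = (h_o·b_o³ − h_i·b_i³)/12 with b_o = 92.3, b_i = 76.90 mm (shorter outer/inner sides).
I_min = (120×92.3³ − 104.6×76.90³)/12 = 3.899×10^6 mm⁴
I = 3.899×10^6 mm⁴ = 3.899×10^-6 m⁴
Effective length L_e = K·L = 0.7 × 4.19 = 2.933 m
P_cr = π²EI / L_e² = π² × 98.3×10⁹ × 3.899×10^-6 / 2.933² = 4.398×10^5 N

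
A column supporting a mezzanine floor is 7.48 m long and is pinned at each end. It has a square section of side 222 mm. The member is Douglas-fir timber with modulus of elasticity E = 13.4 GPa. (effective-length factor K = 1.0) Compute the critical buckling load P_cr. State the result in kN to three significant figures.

I = a⁴/12 = 222⁴/12 = 2.024×10^8 mm⁴
I = 2.024×10^8 mm⁴ = 2.024×10^-4 m⁴
Effective length L_e = K·L = 1 × 7.48 = 7.480 m
P_cr = π²EI / L_e² = π² × 13.4×10⁹ × 2.024×10^-4 / 7.480² = 4.784×10^5 N

P_cr ≈ 478 kN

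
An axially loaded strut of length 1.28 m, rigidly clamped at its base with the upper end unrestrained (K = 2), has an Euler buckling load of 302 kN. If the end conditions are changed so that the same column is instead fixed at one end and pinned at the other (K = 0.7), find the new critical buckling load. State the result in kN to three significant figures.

P_cr ≈ 2470 kN

P_cr ∝ 1/K², so P_cr,new = P_cr,old × (K_old/K_new)² = 302 × (2/0.7)²
= 302 × 8.163 = 2470 kN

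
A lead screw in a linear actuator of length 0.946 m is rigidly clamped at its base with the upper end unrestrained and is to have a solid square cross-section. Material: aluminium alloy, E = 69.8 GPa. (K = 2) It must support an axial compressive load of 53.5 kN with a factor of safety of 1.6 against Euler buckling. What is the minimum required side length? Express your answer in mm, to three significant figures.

a ≈ 48.1 mm

Required P_cr = n·P = 1.6 × 53.5 = 85.60 kN
L_e = K·L = 2 × 0.946 = 1.892 m
Required I = P_cr·L_e²/(π²E) = 8.560×10^4 × 1.892² / (π² × 6.98×10^10) = 4.448×10^-7 m⁴
I_req = 4.448×10^5 mm⁴
Solid square: I = a⁴/12  ⇒  a = (12I)^(1/4) = (12×4.448×10^5)^(1/4) = 48.1 mm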